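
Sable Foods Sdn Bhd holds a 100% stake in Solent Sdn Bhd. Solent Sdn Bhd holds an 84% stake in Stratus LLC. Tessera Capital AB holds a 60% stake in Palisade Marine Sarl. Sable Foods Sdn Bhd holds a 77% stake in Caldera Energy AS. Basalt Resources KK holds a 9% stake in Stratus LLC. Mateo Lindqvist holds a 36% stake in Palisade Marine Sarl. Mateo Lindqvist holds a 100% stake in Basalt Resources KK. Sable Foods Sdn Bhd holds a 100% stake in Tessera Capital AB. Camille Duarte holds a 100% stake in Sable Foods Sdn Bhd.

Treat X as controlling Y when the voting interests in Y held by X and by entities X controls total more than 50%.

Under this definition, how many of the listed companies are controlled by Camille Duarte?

6

Camille holds 100% of Sable, so Camille controls Sable.
Sable holds 100% of Solent, so Camille controls Solent.
Sable holds 77% of Caldera, so Camille controls Caldera.
Sable holds 100% of Tessera, so Camille controls Tessera.
Solent holds 84% of Stratus, so Camille controls Stratus.
Tessera holds 60% of Palisade, so Camille controls Palisade.
No other company's threshold is met.
Camille controls 6 companies.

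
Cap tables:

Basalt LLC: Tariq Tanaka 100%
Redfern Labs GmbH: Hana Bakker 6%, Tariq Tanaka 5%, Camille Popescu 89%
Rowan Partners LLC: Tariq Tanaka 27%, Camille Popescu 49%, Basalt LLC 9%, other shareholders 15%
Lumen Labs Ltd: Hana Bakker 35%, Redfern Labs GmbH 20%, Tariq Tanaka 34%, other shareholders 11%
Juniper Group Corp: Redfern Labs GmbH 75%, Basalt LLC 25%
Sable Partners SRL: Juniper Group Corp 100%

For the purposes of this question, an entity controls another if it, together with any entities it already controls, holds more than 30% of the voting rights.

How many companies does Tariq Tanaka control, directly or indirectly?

3

Tariq holds 100% of Basalt, so Tariq controls Basalt.
Tariq and Basalt together hold 27% + 9% = 36% of Rowan, so Tariq controls Rowan.
Tariq holds 34% of Lumen, so Tariq controls Lumen.
No other company's threshold is met.
Tariq controls 3 companies.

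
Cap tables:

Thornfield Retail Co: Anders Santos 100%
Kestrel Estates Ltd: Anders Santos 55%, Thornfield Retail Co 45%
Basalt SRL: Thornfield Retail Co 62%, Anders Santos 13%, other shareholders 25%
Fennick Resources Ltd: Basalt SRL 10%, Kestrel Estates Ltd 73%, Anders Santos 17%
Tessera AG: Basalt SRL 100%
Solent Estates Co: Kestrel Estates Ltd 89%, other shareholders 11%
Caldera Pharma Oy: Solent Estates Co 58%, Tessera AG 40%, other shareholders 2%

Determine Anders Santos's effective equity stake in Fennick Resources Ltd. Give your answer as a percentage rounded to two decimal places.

Anders reaches Fennick along 5 paths.
Via Thornfield → Basalt: 100% × 62% × 10% = 6.2%.
Via Basalt: 13% × 10% = 1.3%.
Via Kestrel: 55% × 73% = 40.15%.
Via Thornfield → Kestrel: 100% × 45% × 73% = 32.85%.
Direct stake: 17% = 17%.
Total: 6.2% + 1.3% + 40.15% + 32.85% + 17% = 97.5%.
Rounded: 97.50%.

97.50%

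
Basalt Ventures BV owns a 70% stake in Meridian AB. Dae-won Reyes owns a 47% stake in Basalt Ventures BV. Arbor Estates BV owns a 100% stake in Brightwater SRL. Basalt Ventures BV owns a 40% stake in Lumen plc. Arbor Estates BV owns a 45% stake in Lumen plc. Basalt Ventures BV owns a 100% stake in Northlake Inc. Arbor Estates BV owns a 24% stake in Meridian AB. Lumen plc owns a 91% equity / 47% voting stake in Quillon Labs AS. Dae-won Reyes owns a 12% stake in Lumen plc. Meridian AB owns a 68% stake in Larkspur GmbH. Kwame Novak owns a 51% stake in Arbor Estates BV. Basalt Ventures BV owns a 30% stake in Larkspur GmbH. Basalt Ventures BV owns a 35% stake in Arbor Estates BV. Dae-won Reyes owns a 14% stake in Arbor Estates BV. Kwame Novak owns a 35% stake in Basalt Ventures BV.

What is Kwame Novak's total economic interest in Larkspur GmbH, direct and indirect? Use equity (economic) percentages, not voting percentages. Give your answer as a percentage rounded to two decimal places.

Kwame reaches Larkspur along 4 paths.
Via Basalt → Meridian: 35% × 70% × 68% = 16.66%.
Via Basalt → Arbor → Meridian: 35% × 35% × 24% × 68% = 1.9992%.
Via Arbor → Meridian: 51% × 24% × 68% = 8.3232%.
Via Basalt: 35% × 30% = 10.5%.
Total: 16.66% + 1.9992% + 8.3232% + 10.5% = 37.4824%.
Rounded: 37.48%.

37.48%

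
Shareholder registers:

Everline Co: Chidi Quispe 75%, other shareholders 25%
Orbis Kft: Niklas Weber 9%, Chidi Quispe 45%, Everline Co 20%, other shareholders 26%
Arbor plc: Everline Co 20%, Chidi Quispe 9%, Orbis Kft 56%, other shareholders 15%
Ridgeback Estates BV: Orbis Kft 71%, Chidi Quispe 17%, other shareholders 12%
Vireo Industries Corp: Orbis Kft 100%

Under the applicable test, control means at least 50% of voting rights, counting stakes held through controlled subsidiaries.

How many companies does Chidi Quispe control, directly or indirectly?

Chidi holds 75% of Everline, so Chidi controls Everline.
Chidi and Everline together hold 45% + 20% = 65% of Orbis, so Chidi controls Orbis.
Everline and Chidi and Orbis together hold 20% + 9% + 56% = 85% of Arbor, so Chidi controls Arbor.
Orbis and Chidi together hold 71% + 17% = 88% of Ridgeback, so Chidi controls Ridgeback.
Orbis holds 100% of Vireo, so Chidi controls Vireo.
Chidi controls 5 companies.

5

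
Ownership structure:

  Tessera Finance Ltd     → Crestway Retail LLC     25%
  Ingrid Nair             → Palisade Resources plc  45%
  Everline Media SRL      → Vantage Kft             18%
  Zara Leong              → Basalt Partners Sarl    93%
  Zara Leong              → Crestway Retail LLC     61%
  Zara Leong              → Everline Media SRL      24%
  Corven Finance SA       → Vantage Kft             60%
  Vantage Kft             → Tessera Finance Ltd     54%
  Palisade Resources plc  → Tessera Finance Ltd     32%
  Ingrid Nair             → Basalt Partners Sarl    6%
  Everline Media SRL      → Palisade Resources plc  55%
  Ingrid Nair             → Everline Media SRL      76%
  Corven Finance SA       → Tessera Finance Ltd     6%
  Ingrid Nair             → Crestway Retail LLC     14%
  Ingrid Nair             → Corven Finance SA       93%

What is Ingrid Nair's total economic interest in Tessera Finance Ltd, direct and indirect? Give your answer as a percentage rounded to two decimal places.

70.88%

Ingrid reaches Tessera along 5 paths.
Via Everline → Vantage: 76% × 18% × 54% = 7.3872%.
Via Corven → Vantage: 93% × 60% × 54% = 30.132%.
Via Corven: 93% × 6% = 5.58%.
Via Everline → Palisade: 76% × 55% × 32% = 13.376%.
Via Palisade: 45% × 32% = 14.4%.
Total: 7.3872% + 30.132% + 5.58% + 13.376% + 14.4% = 70.8752%.
Rounded: 70.88%.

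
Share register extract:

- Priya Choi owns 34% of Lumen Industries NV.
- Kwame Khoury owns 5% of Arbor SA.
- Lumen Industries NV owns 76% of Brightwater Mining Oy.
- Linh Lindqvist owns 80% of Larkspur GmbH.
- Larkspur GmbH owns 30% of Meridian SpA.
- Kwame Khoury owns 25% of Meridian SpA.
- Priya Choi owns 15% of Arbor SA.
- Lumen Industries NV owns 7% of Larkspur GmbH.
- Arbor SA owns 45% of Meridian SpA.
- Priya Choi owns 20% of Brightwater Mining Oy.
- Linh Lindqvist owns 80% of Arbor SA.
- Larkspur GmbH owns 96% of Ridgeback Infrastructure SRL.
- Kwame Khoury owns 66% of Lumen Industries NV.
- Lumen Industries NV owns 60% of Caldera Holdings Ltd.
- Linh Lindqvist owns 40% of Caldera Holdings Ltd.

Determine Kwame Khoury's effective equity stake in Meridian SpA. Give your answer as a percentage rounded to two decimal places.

28.64%

Kwame reaches Meridian along 3 paths.
Via Arbor: 5% × 45% = 2.25%.
Via Lumen → Larkspur: 66% × 7% × 30% = 1.386%.
Direct stake: 25% = 25%.
Total: 2.25% + 1.386% + 25% = 28.636%.
Rounded: 28.64%.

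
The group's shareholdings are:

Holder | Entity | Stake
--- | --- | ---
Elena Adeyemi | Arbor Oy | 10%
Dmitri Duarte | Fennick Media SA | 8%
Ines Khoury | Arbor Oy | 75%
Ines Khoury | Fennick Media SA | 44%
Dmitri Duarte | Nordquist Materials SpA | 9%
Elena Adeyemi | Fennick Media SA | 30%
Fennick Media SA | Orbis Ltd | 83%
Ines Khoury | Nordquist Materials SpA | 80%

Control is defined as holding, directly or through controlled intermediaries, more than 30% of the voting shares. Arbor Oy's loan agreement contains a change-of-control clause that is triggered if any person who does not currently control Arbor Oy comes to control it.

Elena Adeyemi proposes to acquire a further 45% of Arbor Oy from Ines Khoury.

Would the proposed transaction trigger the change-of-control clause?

The purchase adds only to Elena's holdings (Ines's stake shrinks), so Elena is the only person who could newly come to control Arbor.
Elena's largest direct stake is 30% in Fennick, which does not meet the threshold, so Elena controls no company.
In Arbor, Elena's side holds only 10%, not > 30%.
So before the transaction, Elena does not control Arbor.
After the purchase, Elena's direct stake in Arbor rises to 10% + 45% = 55%, and Ines's stake falls to 30%.
Elena holds 55% of Arbor, so Elena controls Arbor.
Elena did not control Arbor before and does after, so the clause is triggered.

Yes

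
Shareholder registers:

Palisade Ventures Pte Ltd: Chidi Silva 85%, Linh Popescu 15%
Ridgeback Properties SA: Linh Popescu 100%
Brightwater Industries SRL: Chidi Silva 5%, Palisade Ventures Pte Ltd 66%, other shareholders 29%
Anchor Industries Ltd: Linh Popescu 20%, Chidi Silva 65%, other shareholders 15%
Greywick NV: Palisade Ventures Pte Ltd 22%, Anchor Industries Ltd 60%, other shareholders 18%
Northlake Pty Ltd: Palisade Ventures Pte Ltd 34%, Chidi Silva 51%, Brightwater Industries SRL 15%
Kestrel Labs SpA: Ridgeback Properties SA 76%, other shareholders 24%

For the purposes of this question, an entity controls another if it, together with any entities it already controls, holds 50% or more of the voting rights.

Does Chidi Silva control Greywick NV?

Chidi holds 65% of Anchor, so Chidi controls Anchor.
Chidi holds 85% of Palisade, so Chidi controls Palisade.
Palisade and Anchor together hold 22% + 60% = 82% of Greywick, so Chidi controls Greywick.

Yes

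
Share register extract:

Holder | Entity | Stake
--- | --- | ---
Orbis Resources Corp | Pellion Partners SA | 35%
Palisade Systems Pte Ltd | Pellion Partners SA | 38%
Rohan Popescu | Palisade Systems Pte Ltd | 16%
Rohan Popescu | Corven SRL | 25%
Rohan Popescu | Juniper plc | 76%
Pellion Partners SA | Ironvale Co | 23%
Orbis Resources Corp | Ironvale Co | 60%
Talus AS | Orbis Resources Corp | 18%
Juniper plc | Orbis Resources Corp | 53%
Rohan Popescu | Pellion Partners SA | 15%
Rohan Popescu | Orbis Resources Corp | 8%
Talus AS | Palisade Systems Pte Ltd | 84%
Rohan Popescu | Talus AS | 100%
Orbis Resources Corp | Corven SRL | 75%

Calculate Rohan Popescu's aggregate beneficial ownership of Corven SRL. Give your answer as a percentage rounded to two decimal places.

74.71%

Rohan reaches Corven along 4 paths.
Direct stake: 25% = 25%.
Via Orbis: 8% × 75% = 6%.
Via Talus → Orbis: 100% × 18% × 75% = 13.5%.
Via Juniper → Orbis: 76% × 53% × 75% = 30.21%.
Total: 25% + 6% + 13.5% + 30.21% = 74.71%.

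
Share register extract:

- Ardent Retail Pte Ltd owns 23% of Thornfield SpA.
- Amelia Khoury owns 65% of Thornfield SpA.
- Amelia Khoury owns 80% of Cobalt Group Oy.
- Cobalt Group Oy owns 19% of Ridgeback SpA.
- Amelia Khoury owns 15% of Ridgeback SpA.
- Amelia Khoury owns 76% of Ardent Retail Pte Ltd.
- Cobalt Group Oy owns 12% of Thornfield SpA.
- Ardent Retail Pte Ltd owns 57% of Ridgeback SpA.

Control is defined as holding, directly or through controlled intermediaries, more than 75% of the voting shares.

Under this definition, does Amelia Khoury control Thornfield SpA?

Yes

Amelia holds 80% of Cobalt, so Amelia controls Cobalt.
Amelia holds 76% of Ardent, so Amelia controls Ardent.
Cobalt and Ardent and Amelia together hold 12% + 23% + 65% = 100% of Thornfield, so Amelia controls Thornfield.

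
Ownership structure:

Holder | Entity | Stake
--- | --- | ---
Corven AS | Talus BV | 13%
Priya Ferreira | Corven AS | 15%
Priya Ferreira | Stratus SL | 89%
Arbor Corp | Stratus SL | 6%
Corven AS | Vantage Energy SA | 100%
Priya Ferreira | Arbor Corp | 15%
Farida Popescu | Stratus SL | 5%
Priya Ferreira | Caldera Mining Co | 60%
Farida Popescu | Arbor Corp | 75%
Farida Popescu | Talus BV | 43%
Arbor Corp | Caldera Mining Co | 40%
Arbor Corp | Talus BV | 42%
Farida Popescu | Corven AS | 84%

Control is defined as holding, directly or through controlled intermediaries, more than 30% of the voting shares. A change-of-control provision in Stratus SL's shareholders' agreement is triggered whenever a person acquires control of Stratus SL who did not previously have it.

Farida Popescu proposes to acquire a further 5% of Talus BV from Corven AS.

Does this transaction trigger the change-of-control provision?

The purchase adds only to Farida's holdings (Corven's stake shrinks), so Farida is the only person who could newly come to control Stratus.
Farida holds 84% of Corven, so Farida controls Corven.
Farida holds 75% of Arbor, so Farida controls Arbor.
Arbor holds 40% of Caldera, so Farida controls Caldera.
Farida and Arbor and Corven together hold 43% + 42% + 13% = 98% of Talus, so Farida controls Talus.
Corven holds 100% of Vantage, so Farida controls Vantage.
In Stratus, Farida's side holds only 5% + 6% = 11%, not > 30%.
So before the transaction, Farida does not control Stratus.
After the purchase, Farida's direct stake in Talus rises to 43% + 5% = 48%, and Corven's stake falls to 8%.
Farida and Arbor and Corven together hold 48% + 42% + 8% = 98% of Talus, so Farida controls Talus.
After the transaction, Farida's side holds 5% + 6% = 11% of Stratus, not > 30%, so Farida still does not control Stratus.
No new person acquires control, so the clause is not triggered.

No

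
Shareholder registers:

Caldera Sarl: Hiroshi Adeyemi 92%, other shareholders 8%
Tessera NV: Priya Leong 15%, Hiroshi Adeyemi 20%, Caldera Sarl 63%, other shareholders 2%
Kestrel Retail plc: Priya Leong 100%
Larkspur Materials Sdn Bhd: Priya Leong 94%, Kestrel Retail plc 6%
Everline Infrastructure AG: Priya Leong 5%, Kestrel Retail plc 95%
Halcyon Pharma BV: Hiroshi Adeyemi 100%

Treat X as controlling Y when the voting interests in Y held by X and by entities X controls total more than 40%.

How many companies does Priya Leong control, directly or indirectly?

3

Priya holds 100% of Kestrel, so Priya controls Kestrel.
Priya and Kestrel together hold 94% + 6% = 100% of Larkspur, so Priya controls Larkspur.
Priya and Kestrel together hold 5% + 95% = 100% of Everline, so Priya controls Everline.
No other company's threshold is met.
Priya controls 3 companies.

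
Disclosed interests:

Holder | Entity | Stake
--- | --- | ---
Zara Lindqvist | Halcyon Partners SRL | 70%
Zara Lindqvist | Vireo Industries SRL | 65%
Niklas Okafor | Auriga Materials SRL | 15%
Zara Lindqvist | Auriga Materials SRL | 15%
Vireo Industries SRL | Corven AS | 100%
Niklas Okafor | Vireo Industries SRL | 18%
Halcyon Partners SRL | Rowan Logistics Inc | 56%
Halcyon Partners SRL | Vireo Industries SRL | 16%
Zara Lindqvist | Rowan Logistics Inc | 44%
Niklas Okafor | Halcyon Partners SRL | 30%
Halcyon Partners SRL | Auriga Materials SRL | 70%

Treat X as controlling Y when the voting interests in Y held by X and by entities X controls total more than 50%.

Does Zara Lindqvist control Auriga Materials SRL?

Yes

Zara holds 70% of Halcyon, so Zara controls Halcyon.
Zara and Halcyon together hold 15% + 70% = 85% of Auriga, so Zara controls Auriga.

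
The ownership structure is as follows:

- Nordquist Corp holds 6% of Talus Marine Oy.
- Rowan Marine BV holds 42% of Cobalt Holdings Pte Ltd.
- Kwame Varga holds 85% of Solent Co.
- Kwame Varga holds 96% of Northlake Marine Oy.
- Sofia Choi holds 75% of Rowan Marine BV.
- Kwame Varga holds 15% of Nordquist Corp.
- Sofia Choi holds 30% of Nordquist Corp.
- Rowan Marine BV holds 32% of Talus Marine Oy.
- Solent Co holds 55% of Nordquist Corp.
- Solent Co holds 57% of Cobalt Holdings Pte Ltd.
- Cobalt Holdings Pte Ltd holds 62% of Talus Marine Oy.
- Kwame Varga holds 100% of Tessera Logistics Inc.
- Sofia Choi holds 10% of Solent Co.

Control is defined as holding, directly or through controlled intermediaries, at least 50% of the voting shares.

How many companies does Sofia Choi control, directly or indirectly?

Sofia holds 75% of Rowan, so Sofia controls Rowan.
No other company's threshold is met.
Sofia controls 1 company.

1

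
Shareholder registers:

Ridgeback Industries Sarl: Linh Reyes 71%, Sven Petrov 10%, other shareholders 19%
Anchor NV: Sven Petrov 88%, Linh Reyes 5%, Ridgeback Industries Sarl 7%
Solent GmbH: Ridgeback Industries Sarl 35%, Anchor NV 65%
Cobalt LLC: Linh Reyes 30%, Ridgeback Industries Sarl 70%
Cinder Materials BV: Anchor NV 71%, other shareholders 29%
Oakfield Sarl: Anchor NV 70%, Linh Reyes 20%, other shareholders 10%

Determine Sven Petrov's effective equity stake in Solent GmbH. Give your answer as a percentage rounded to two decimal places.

Sven reaches Solent along 3 paths.
Via Ridgeback: 10% × 35% = 3.5%.
Via Anchor: 88% × 65% = 57.2%.
Via Ridgeback → Anchor: 10% × 7% × 65% = 0.455%.
Total: 3.5% + 57.2% + 0.455% = 61.155%.
Rounded: 61.16%.

61.16%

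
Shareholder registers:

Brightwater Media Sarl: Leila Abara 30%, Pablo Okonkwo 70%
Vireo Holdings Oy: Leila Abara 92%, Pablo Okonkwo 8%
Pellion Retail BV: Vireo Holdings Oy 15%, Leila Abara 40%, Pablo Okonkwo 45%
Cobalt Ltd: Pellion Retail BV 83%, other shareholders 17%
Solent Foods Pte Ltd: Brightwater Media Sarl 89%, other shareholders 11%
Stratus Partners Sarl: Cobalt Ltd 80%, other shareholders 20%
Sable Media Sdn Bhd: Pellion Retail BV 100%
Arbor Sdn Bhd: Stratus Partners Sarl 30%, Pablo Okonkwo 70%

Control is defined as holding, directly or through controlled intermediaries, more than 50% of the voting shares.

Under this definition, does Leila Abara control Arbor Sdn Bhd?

No

Leila holds 92% of Vireo, so Leila controls Vireo.
Vireo and Leila together hold 15% + 40% = 55% of Pellion, so Leila controls Pellion.
Pellion holds 83% of Cobalt, so Leila controls Cobalt.
Cobalt holds 80% of Stratus, so Leila controls Stratus.
Pellion holds 100% of Sable, so Leila controls Sable.
In Arbor, Leila's side holds only 30%, not > 50%.
So Leila does not control Arbor.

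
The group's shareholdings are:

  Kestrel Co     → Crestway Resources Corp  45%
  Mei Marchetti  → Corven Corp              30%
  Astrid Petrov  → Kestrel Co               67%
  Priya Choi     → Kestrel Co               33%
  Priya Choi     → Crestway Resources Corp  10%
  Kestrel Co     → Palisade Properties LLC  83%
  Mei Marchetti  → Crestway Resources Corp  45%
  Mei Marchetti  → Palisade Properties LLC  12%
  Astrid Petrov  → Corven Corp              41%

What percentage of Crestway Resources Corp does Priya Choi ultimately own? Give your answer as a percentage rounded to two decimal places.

Priya reaches Crestway along 2 paths.
Direct stake: 10% = 10%.
Via Kestrel: 33% × 45% = 14.85%.
Total: 10% + 14.85% = 24.85%.

24.85%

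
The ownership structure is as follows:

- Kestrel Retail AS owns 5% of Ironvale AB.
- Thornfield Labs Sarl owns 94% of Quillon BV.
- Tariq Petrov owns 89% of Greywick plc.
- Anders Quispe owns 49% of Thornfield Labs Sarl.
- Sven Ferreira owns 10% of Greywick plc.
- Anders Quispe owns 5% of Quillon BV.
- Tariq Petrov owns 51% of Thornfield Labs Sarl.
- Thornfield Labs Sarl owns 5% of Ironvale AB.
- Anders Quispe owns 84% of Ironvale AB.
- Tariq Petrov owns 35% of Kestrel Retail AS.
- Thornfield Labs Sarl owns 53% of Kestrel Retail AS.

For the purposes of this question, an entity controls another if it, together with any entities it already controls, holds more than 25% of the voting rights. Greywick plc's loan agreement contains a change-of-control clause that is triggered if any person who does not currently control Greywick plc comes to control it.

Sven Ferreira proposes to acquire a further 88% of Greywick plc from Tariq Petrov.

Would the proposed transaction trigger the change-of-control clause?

The purchase adds only to Sven's holdings (Tariq's stake shrinks), so Sven is the only person who could newly come to control Greywick.
Sven's largest direct stake is 10% in Greywick, which does not meet the threshold, so Sven controls no company.
In Greywick, Sven's side holds only 10%, not > 25%.
So before the transaction, Sven does not control Greywick.
After the purchase, Sven's direct stake in Greywick rises to 10% + 88% = 98%, and Tariq's stake falls to 1%.
Sven holds 98% of Greywick, so Sven controls Greywick.
Sven did not control Greywick before and does after, so the clause is triggered.

Yes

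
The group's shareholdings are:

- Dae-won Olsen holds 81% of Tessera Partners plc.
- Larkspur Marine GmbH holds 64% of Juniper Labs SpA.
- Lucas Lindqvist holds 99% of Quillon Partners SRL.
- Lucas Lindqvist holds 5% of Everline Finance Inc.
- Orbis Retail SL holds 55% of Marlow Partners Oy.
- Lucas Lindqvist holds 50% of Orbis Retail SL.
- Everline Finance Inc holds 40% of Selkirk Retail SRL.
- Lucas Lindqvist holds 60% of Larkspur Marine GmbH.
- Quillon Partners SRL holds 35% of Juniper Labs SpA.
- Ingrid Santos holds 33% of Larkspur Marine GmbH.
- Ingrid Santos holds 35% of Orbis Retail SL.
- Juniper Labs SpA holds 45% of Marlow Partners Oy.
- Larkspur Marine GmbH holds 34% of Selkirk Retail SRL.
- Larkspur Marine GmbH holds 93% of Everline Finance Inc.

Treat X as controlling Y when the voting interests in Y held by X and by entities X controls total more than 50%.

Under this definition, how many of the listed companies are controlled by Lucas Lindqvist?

Lucas holds 60% of Larkspur, so Lucas controls Larkspur.
Lucas holds 99% of Quillon, so Lucas controls Quillon.
Larkspur and Lucas together hold 93% + 5% = 98% of Everline, so Lucas controls Everline.
Larkspur and Quillon together hold 64% + 35% = 99% of Juniper, so Lucas controls Juniper.
Larkspur and Everline together hold 34% + 40% = 74% of Selkirk, so Lucas controls Selkirk.
No other company's threshold is met.
Lucas controls 5 companies.

5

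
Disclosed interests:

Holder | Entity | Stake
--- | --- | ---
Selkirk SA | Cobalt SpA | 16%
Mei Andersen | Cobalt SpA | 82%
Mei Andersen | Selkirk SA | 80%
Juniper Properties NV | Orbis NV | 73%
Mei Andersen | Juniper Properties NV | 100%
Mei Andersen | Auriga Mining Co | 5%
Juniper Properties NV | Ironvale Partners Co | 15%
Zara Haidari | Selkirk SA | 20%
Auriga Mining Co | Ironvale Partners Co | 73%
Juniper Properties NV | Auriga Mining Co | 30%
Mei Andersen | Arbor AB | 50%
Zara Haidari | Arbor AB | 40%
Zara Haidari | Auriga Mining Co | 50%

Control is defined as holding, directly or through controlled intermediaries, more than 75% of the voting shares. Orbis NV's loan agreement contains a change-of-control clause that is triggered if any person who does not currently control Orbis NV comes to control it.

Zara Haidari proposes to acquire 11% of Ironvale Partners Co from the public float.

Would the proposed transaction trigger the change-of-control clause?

The purchase changes only Zara's holdings, so Zara is the only person who could newly come to control Orbis.
Zara's largest direct stake is 50% in Auriga, which does not meet the threshold, so Zara controls no company.
Neither Zara nor any entity Zara controls holds any voting interest in Orbis.
So before the transaction, Zara does not control Orbis.
After the purchase, Zara holds 11% of Ironvale directly.
Zara's side now holds 11% of Ironvale, not > 75%, so Zara still does not control Ironvale.
After the transaction, neither Zara nor any entity Zara controls holds a voting interest in Orbis, so Zara still does not control it.
No new person acquires control, so the clause is not triggered.

No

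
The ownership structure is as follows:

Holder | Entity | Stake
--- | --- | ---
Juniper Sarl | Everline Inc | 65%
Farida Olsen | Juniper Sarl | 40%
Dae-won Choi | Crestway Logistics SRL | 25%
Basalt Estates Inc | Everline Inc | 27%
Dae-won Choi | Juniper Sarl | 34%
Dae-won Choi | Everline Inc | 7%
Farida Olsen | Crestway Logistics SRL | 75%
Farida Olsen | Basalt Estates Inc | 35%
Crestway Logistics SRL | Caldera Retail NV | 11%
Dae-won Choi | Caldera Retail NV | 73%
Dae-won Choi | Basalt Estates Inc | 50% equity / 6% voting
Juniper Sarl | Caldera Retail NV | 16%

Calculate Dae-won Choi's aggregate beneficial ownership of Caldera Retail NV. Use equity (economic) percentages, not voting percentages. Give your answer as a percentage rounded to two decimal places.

81.19%

Dae-won reaches Caldera along 3 paths.
Via Crestway: 25% × 11% = 2.75%.
Direct stake: 73% = 73%.
Via Juniper: 34% × 16% = 5.44%.
Total: 2.75% + 73% + 5.44% = 81.19%.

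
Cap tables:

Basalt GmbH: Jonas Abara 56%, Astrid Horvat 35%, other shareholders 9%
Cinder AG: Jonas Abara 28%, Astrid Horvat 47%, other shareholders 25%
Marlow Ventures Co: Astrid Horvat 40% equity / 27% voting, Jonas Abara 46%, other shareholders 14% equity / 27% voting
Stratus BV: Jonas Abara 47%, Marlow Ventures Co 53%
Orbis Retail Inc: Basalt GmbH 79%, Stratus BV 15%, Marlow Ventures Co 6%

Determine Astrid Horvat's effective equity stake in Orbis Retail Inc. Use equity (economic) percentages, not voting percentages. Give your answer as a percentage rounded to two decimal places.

Astrid reaches Orbis along 3 paths.
Via Basalt: 35% × 79% = 27.65%.
Via Marlow → Stratus: 40% × 53% × 15% = 3.18%.
Via Marlow: 40% × 6% = 2.4%.
Total: 27.65% + 3.18% + 2.4% = 33.23%.

33.23%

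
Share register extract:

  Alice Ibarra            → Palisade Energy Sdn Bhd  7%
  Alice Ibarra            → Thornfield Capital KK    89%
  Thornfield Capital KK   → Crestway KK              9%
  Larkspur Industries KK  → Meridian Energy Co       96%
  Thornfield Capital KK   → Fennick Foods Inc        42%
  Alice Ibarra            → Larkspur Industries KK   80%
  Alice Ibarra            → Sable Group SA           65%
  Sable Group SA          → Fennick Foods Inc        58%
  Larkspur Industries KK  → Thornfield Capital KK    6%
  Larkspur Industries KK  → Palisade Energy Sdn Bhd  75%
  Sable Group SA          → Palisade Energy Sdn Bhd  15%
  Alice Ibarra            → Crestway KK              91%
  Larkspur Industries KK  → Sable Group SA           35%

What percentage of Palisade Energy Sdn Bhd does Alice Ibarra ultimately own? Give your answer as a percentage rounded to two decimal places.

Alice reaches Palisade along 4 paths.
Via Larkspur: 80% × 75% = 60%.
Via Sable: 65% × 15% = 9.75%.
Via Larkspur → Sable: 80% × 35% × 15% = 4.2%.
Direct stake: 7% = 7%.
Total: 60% + 9.75% + 4.2% + 7% = 80.95%.

80.95%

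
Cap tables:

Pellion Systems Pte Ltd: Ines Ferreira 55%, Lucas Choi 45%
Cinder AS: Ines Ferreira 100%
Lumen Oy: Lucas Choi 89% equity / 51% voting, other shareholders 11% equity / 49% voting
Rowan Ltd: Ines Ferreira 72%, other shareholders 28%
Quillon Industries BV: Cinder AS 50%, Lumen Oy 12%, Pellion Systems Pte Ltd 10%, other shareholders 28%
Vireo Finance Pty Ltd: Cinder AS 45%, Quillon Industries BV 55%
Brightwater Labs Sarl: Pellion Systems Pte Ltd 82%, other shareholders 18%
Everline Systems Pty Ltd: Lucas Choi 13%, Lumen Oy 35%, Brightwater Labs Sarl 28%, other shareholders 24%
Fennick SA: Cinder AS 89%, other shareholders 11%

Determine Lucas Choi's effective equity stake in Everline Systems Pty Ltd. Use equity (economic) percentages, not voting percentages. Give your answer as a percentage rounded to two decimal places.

54.48%

Lucas reaches Everline along 3 paths.
Direct stake: 13% = 13%.
Via Lumen: 89% × 35% = 31.15%.
Via Pellion → Brightwater: 45% × 82% × 28% = 10.332%.
Total: 13% + 31.15% + 10.332% = 54.482%.
Rounded: 54.48%.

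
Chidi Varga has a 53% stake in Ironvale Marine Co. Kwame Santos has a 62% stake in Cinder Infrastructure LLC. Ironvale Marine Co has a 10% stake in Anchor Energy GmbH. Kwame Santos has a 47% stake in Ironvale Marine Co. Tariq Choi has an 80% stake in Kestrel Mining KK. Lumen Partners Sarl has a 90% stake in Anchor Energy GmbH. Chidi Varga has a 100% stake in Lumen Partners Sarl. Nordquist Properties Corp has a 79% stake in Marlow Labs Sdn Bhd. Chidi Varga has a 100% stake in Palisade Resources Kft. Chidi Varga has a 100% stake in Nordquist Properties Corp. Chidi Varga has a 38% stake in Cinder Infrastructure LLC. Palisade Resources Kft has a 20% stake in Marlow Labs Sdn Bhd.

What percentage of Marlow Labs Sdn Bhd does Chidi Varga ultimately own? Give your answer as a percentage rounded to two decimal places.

99.00%

Chidi reaches Marlow along 2 paths.
Via Nordquist: 100% × 79% = 79%.
Via Palisade: 100% × 20% = 20%.
Total: 79% + 20% = 99%.
Rounded: 99.00%.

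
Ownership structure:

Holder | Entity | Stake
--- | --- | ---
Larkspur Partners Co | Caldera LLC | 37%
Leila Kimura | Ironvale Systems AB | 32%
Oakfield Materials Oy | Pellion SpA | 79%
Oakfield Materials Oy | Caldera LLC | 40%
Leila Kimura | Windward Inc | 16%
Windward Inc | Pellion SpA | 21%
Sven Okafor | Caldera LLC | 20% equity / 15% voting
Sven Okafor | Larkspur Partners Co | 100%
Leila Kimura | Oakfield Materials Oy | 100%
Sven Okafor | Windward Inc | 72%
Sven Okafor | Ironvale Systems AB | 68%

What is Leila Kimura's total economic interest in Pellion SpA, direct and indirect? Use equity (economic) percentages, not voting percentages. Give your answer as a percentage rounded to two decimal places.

Leila reaches Pellion along 2 paths.
Via Oakfield: 100% × 79% = 79%.
Via Windward: 16% × 21% = 3.36%.
Total: 79% + 3.36% = 82.36%.

82.36%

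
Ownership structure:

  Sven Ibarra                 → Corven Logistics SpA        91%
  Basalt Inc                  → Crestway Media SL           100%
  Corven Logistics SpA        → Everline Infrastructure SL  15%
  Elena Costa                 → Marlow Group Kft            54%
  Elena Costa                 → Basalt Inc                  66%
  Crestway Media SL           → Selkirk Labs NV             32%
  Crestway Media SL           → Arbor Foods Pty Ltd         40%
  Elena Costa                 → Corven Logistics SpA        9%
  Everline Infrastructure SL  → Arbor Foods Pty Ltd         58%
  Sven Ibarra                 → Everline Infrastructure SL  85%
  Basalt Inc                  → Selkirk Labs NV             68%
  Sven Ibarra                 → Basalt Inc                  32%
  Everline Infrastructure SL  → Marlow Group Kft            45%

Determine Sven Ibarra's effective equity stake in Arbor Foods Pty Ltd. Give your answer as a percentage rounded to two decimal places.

70.02%

Sven reaches Arbor along 3 paths.
Via Everline: 85% × 58% = 49.3%.
Via Corven → Everline: 91% × 15% × 58% = 7.917%.
Via Basalt → Crestway: 32% × 100% × 40% = 12.8%.
Total: 49.3% + 7.917% + 12.8% = 70.017%.
Rounded: 70.02%.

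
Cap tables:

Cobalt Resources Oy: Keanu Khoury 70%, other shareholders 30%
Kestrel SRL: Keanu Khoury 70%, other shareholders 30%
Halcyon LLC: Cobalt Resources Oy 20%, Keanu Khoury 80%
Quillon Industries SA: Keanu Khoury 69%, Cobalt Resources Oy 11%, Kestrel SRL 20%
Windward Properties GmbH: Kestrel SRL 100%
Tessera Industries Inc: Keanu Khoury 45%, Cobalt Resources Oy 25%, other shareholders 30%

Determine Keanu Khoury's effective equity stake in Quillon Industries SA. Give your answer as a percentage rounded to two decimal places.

Keanu reaches Quillon along 3 paths.
Direct stake: 69% = 69%.
Via Cobalt: 70% × 11% = 7.7%.
Via Kestrel: 70% × 20% = 14%.
Total: 69% + 7.7% + 14% = 90.7%.
Rounded: 90.70%.

90.70%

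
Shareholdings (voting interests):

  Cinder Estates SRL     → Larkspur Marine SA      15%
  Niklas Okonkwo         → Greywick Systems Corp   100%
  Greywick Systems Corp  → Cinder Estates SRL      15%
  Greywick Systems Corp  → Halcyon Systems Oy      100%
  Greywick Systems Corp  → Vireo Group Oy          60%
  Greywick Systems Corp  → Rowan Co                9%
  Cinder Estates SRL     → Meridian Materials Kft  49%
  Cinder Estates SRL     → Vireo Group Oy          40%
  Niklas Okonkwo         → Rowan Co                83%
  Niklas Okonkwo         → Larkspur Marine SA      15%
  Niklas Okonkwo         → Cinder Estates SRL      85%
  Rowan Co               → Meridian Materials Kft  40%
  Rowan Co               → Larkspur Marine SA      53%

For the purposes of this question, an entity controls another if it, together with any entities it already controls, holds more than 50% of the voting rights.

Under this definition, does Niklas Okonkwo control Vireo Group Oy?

Yes

Niklas holds 100% of Greywick, so Niklas controls Greywick.
Niklas and Greywick together hold 85% + 15% = 100% of Cinder, so Niklas controls Cinder.
Greywick and Cinder together hold 60% + 40% = 100% of Vireo, so Niklas controls Vireo.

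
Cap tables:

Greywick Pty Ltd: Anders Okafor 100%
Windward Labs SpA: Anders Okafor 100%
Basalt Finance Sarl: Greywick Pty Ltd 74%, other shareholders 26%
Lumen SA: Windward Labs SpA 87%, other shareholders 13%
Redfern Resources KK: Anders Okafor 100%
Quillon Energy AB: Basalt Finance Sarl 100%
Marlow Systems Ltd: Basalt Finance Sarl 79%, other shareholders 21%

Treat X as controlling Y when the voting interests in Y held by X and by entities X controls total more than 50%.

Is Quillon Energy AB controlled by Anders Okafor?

Yes

Anders holds 100% of Greywick, so Anders controls Greywick.
Greywick holds 74% of Basalt, so Anders controls Basalt.
Basalt holds 100% of Quillon, so Anders controls Quillon.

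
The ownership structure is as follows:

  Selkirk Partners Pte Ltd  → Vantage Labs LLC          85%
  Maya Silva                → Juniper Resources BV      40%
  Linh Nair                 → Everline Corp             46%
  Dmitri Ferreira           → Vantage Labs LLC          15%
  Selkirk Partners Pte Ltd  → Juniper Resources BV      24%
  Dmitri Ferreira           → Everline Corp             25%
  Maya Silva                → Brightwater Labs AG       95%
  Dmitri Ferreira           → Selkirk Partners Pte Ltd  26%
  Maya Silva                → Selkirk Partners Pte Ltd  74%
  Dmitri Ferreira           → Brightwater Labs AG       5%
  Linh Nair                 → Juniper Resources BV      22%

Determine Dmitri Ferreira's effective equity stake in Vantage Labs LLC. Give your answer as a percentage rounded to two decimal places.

Dmitri reaches Vantage along 2 paths.
Direct stake: 15% = 15%.
Via Selkirk: 26% × 85% = 22.1%.
Total: 15% + 22.1% = 37.1%.
Rounded: 37.10%.

37.10%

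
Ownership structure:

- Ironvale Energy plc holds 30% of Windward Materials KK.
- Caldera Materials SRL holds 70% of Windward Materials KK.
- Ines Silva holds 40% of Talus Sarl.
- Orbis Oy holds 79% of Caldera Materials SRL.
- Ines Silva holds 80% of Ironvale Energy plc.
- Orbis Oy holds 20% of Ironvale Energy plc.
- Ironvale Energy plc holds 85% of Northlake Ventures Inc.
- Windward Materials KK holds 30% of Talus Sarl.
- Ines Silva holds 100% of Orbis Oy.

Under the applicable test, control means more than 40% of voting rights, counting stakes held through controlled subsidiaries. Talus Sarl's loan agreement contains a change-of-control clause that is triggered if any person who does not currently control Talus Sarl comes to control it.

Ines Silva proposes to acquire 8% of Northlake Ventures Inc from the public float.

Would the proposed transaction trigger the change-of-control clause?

The purchase changes only Ines's holdings, so Ines is the only person who could newly come to control Talus.
Ines holds 100% of Orbis, so Ines controls Orbis.
Orbis holds 79% of Caldera, so Ines controls Caldera.
Orbis and Ines together hold 20% + 80% = 100% of Ironvale, so Ines controls Ironvale.
Caldera and Ironvale together hold 70% + 30% = 100% of Windward, so Ines controls Windward.
Windward and Ines together hold 30% + 40% = 70% of Talus, so Ines controls Talus.
So Ines already controls Talus before the transaction.
After the purchase, Ines holds 8% of Northlake directly.
Ines controlled Talus already, so this is not a new person acquiring control; every other person's position is unchanged or reduced.
No new person acquires control, so the clause is not triggered.

No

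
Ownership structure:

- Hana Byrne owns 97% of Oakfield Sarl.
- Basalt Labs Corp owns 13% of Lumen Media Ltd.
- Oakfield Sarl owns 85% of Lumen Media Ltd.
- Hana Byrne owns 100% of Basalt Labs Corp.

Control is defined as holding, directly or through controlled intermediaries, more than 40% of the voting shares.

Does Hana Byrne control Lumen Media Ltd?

Hana holds 97% of Oakfield, so Hana controls Oakfield.
Hana holds 100% of Basalt, so Hana controls Basalt.
Basalt and Oakfield together hold 13% + 85% = 98% of Lumen, so Hana controls Lumen.

Yes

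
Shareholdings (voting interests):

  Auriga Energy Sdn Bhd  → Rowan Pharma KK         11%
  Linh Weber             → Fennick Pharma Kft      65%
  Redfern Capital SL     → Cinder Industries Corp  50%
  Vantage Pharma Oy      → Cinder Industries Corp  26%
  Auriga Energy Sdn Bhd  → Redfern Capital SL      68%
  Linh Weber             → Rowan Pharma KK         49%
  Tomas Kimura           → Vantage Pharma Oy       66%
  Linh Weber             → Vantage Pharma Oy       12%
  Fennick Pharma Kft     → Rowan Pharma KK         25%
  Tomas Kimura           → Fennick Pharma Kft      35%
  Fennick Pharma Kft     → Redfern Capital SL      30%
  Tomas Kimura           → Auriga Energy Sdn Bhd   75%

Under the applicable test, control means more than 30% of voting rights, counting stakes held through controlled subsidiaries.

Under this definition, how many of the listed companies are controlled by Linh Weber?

2

Linh holds 65% of Fennick, so Linh controls Fennick.
Linh and Fennick together hold 49% + 25% = 74% of Rowan, so Linh controls Rowan.
No other company's threshold is met.
Linh controls 2 companies.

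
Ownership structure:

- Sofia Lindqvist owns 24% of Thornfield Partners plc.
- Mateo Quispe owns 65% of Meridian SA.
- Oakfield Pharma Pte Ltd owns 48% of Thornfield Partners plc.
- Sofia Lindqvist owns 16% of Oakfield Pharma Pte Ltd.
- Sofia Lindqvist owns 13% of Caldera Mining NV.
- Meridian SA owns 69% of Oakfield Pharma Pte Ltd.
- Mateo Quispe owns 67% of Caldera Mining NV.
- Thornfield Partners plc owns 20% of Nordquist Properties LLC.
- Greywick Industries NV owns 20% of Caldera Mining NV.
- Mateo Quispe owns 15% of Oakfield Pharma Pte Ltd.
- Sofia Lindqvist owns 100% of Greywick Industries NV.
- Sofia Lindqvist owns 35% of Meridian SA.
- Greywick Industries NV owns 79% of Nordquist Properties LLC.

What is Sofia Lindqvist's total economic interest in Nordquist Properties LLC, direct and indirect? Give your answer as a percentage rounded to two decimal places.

Sofia reaches Nordquist along 4 paths.
Via Greywick: 100% × 79% = 79%.
Via Thornfield: 24% × 20% = 4.8%.
Via Oakfield → Thornfield: 16% × 48% × 20% = 1.536%.
Via Meridian → Oakfield → Thornfield: 35% × 69% × 48% × 20% = 2.3184%.
Total: 79% + 4.8% + 1.536% + 2.3184% = 87.6544%.
Rounded: 87.65%.

87.65%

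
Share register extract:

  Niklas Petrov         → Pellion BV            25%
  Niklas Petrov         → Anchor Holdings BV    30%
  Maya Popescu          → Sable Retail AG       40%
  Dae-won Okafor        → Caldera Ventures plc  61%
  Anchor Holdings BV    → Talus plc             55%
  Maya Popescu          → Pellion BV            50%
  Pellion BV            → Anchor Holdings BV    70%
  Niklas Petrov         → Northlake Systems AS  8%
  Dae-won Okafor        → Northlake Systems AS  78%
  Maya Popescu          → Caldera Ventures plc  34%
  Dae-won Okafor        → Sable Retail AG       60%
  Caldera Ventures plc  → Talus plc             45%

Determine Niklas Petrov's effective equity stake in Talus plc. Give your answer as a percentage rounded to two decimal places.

26.13%

Niklas reaches Talus along 2 paths.
Via Anchor: 30% × 55% = 16.5%.
Via Pellion → Anchor: 25% × 70% × 55% = 9.625%.
Total: 16.5% + 9.625% = 26.125%.
Rounded: 26.13%.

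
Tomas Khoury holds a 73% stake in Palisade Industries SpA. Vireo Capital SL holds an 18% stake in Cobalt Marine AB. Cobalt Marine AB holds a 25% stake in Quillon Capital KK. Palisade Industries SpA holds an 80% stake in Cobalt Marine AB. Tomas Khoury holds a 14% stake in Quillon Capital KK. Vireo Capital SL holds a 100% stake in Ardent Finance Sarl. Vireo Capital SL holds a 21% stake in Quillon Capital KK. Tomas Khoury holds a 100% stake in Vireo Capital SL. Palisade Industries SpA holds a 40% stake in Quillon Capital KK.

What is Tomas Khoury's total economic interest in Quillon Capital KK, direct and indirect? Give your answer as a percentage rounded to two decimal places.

Tomas reaches Quillon along 5 paths.
Direct stake: 14% = 14%.
Via Palisade: 73% × 40% = 29.2%.
Via Palisade → Cobalt: 73% × 80% × 25% = 14.6%.
Via Vireo → Cobalt: 100% × 18% × 25% = 4.5%.
Via Vireo: 100% × 21% = 21%.
Total: 14% + 29.2% + 14.6% + 4.5% + 21% = 83.3%.
Rounded: 83.30%.

83.30%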